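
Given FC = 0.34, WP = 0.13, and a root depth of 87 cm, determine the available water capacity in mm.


Step 1: Available water = (FC - WP) * depth * 10
Step 2: AW = (0.34 - 0.13) * 87 * 10
Step 3: AW = 0.21 * 87 * 10
Step 4: AW = 182.7 mm

182.7


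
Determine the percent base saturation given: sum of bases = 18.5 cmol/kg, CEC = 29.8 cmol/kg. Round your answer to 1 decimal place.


Step 1: BS = 100 * (sum of bases) / CEC
Step 2: BS = 100 * 18.5 / 29.8
Step 3: BS = 62.1%

62.1


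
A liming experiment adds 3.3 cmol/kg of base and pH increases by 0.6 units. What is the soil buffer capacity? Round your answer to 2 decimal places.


Step 1: BC = change in base / change in pH
Step 2: BC = 3.3 / 0.6
Step 3: BC = 5.5 cmol/(kg*pH unit)

5.5


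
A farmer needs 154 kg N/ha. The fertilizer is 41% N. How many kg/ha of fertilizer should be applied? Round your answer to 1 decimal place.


Step 1: Fertilizer rate = target N / (N content / 100)
Step 2: Rate = 154 / (41 / 100)
Step 3: Rate = 154 / 0.41
Step 4: Rate = 375.6 kg/ha

375.6


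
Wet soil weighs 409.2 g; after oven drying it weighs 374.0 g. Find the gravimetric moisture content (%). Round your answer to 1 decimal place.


Step 1: Water mass = wet - dry = 409.2 - 374.0 = 35.2 g
Step 2: w = 100 * water mass / dry mass
Step 3: w = 100 * 35.2 / 374.0 = 9.4%

9.4


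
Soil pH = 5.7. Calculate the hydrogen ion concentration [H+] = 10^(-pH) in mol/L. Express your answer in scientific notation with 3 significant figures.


Step 1: [H+] = 10^(-pH)
Step 2: [H+] = 10^(-5.7)
Step 3: [H+] = 2.00e-06 mol/L

2.00e-06


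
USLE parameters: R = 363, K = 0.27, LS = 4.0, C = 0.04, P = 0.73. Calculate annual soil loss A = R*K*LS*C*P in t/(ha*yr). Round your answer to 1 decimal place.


Step 1: A = R * K * LS * C * P
Step 2: R * K = 363 * 0.27 = 98.01
Step 3: (R*K) * LS = 98.01 * 4.0 = 392.04
Step 4: * C * P = 392.04 * 0.04 * 0.73 = 11.4
Step 5: A = 11.4 t/(ha*yr)

11.4


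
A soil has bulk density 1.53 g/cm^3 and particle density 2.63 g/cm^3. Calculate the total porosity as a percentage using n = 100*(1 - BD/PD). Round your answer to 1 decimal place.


Step 1: Formula: n = 100 * (1 - BD / PD)
Step 2: n = 100 * (1 - 1.53 / 2.63)
Step 3: n = 100 * (1 - 0.58175)
Step 4: n = 41.8%

41.8


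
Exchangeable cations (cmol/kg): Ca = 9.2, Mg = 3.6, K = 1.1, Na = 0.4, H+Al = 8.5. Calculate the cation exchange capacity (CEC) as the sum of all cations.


Step 1: CEC = Ca + Mg + K + Na + (H+Al)
Step 2: CEC = 9.2 + 3.6 + 1.1 + 0.4 + 8.5
Step 3: CEC = 22.8 cmol/kg

22.8


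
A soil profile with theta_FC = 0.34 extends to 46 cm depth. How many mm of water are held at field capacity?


Step 1: Water (mm) = theta_FC * depth (cm) * 10
Step 2: Water = 0.34 * 46 * 10
Step 3: Water = 156.4 mm

156.4


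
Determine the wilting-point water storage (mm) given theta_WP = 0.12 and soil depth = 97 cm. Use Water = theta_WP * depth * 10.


Step 1: Water (mm) = theta_WP * depth * 10
Step 2: Water = 0.12 * 97 * 10
Step 3: Water = 116.4 mm

116.4


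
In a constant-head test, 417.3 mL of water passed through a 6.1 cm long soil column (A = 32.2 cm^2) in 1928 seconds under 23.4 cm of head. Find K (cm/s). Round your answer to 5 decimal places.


Step 1: K = Q * L / (A * t * h)
Step 2: Numerator = 417.3 * 6.1 = 2545.53
Step 3: Denominator = 32.2 * 1928 * 23.4 = 1452709.44
Step 4: K = 2545.53 / 1452709.44 = 0.00175 cm/s

0.00175


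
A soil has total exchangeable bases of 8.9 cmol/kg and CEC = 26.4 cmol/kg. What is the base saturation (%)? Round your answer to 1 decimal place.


Step 1: BS = 100 * (sum of bases) / CEC
Step 2: BS = 100 * 8.9 / 26.4
Step 3: BS = 33.7%

33.7


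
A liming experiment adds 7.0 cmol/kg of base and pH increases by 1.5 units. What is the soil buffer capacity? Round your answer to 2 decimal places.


Step 1: BC = change in base / change in pH
Step 2: BC = 7.0 / 1.5
Step 3: BC = 4.67 cmol/(kg*pH unit)

4.67


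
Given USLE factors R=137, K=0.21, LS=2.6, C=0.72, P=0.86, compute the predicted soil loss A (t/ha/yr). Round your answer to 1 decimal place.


Step 1: A = R * K * LS * C * P
Step 2: R * K = 137 * 0.21 = 28.77
Step 3: (R*K) * LS = 28.77 * 2.6 = 74.802
Step 4: * C * P = 74.802 * 0.72 * 0.86 = 46.3
Step 5: A = 46.3 t/(ha*yr)

46.3


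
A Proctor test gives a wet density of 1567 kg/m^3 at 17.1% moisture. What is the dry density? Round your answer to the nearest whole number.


Step 1: Dry density = wet density / (1 + w/100)
Step 2: Dry density = 1567 / (1 + 17.1/100)
Step 3: Dry density = 1567 / 1.171
Step 4: Dry density = 1338 kg/m^3

1338


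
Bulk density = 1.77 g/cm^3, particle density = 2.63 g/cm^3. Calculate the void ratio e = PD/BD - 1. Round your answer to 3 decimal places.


Step 1: e = PD / BD - 1
Step 2: e = 2.63 / 1.77 - 1
Step 3: e = 1.48588 - 1
Step 4: e = 0.486

0.486


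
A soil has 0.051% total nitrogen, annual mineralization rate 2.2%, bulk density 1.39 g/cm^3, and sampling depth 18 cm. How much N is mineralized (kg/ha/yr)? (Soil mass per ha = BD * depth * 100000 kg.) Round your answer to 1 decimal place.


Step 1: Soil mass per ha = BD * depth * 100000 = 1.39 * 18 * 100000 = 2502000 kg
Step 2: Total N pool = soil mass * N%/100 = 2502000 * 0.051/100 = 1276.02 kg/ha
Step 3: N mineralized = N pool * rate%/100 = 1276.02 * 2.2/100 = 28.1 kg/ha/yr

28.1


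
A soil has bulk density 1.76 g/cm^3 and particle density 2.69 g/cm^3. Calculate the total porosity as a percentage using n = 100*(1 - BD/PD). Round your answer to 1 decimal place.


Step 1: Formula: n = 100 * (1 - BD / PD)
Step 2: n = 100 * (1 - 1.76 / 2.69)
Step 3: n = 100 * (1 - 0.65428)
Step 4: n = 34.6%

34.6


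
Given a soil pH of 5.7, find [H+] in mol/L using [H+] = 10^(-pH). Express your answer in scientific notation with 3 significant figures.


Step 1: [H+] = 10^(-pH)
Step 2: [H+] = 10^(-5.7)
Step 3: [H+] = 2.00e-06 mol/L

2.00e-06


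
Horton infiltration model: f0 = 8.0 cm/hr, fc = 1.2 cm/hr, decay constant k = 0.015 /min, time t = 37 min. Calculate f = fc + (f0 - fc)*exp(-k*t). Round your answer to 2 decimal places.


Step 1: f = fc + (f0 - fc) * exp(-k * t)
Step 2: exp(-0.015 * 37) = 0.574072
Step 3: f = 1.2 + (8.0 - 1.2) * 0.574072
Step 4: f = 1.2 + 6.8 * 0.574072
Step 5: f = 5.1 cm/hr

5.1


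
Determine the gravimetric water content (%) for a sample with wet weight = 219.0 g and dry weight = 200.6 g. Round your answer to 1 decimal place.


Step 1: Water mass = wet - dry = 219.0 - 200.6 = 18.4 g
Step 2: w = 100 * water mass / dry mass
Step 3: w = 100 * 18.4 / 200.6 = 9.2%

9.2


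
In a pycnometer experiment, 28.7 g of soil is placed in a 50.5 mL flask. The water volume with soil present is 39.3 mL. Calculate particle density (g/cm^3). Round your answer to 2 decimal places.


Step 1: Volume of solids = flask volume - water volume with soil
Step 2: V_solids = 50.5 - 39.3 = 11.2 mL
Step 3: Particle density = mass / V_solids = 28.7 / 11.2 = 2.56 g/cm^3

2.56


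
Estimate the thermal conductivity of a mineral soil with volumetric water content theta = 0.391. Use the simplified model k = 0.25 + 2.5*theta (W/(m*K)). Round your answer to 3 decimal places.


Step 1: k = 0.25 + 2.5 * theta
Step 2: k = 0.25 + 2.5 * 0.391
Step 3: k = 0.25 + 0.978
Step 4: k = 1.228 W/(m*K)

1.228


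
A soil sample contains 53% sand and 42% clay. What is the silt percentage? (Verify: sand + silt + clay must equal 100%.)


Step 1: sand + silt + clay = 100%
Step 2: silt = 100 - sand - clay
Step 3: silt = 100 - 53 - 42
Step 4: silt = 5%

5


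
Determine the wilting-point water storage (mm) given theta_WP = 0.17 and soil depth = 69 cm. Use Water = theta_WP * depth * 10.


Step 1: Water (mm) = theta_WP * depth * 10
Step 2: Water = 0.17 * 69 * 10
Step 3: Water = 117.3 mm

117.3


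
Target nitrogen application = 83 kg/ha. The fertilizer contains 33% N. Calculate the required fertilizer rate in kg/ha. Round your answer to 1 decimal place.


Step 1: Fertilizer rate = target N / (N content / 100)
Step 2: Rate = 83 / (33 / 100)
Step 3: Rate = 83 / 0.33
Step 4: Rate = 251.5 kg/ha

251.5


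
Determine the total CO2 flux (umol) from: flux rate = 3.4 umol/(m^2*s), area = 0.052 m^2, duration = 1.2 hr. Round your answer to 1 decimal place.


Step 1: Convert time to seconds: 1.2 hr * 3600 = 4320.0 s
Step 2: Total = flux * area * time_s
Step 3: Total = 3.4 * 0.052 * 4320.0
Step 4: Total = 763.8 umol

763.8


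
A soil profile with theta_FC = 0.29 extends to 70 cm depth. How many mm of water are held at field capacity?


Step 1: Water (mm) = theta_FC * depth (cm) * 10
Step 2: Water = 0.29 * 70 * 10
Step 3: Water = 203.0 mm

203.0


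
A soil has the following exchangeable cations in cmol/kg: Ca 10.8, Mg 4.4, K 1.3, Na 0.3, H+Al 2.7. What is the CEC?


Step 1: CEC = Ca + Mg + K + Na + (H+Al)
Step 2: CEC = 10.8 + 4.4 + 1.3 + 0.3 + 2.7
Step 3: CEC = 19.5 cmol/kg

19.5


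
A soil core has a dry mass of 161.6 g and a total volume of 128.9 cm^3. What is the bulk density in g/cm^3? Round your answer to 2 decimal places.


Step 1: Identify the formula: BD = dry mass / volume
Step 2: Substitute values: BD = 161.6 / 128.9
Step 3: BD = 1.25 g/cm^3

1.25


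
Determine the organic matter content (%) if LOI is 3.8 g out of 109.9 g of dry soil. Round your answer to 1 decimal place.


Step 1: OM% = 100 * LOI / sample mass
Step 2: OM = 100 * 3.8 / 109.9
Step 3: OM = 3.5%

3.5


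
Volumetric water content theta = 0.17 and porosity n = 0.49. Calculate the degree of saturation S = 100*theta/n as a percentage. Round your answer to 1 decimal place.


Step 1: S = 100 * theta_v / n
Step 2: S = 100 * 0.17 / 0.49
Step 3: S = 34.7%

34.7


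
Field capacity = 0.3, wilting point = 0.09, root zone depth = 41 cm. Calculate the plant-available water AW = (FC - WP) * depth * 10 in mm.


Step 1: Available water = (FC - WP) * depth * 10
Step 2: AW = (0.3 - 0.09) * 41 * 10
Step 3: AW = 0.21 * 41 * 10
Step 4: AW = 86.1 mm

86.1


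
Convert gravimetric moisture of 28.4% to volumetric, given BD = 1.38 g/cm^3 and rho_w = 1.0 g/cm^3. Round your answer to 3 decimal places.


Step 1: theta = (w / 100) * BD / rho_w
Step 2: theta = (28.4 / 100) * 1.38 / 1.0
Step 3: theta = 0.284 * 1.38
Step 4: theta = 0.392

0.392


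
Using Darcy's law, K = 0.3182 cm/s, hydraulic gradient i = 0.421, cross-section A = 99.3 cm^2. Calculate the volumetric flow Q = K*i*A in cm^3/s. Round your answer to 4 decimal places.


Step 1: Apply Darcy's law: Q = K * i * A
Step 2: Q = 0.3182 * 0.421 * 99.3
Step 3: Q = 13.3024 cm^3/s

13.3024


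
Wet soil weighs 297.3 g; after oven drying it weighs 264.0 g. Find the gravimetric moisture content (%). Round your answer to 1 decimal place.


Step 1: Water mass = wet - dry = 297.3 - 264.0 = 33.3 g
Step 2: w = 100 * water mass / dry mass
Step 3: w = 100 * 33.3 / 264.0 = 12.6%

12.6


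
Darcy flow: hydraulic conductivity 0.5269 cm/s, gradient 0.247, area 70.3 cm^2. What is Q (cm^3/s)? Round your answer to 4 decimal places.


Step 1: Apply Darcy's law: Q = K * i * A
Step 2: Q = 0.5269 * 0.247 * 70.3
Step 3: Q = 9.1491 cm^3/s

9.1491


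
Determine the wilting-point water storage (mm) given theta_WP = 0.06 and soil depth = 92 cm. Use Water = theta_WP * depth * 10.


Step 1: Water (mm) = theta_WP * depth * 10
Step 2: Water = 0.06 * 92 * 10
Step 3: Water = 55.2 mm

55.2


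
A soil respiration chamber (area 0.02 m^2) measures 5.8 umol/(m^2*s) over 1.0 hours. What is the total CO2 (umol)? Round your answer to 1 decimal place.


Step 1: Convert time to seconds: 1.0 hr * 3600 = 3600.0 s
Step 2: Total = flux * area * time_s
Step 3: Total = 5.8 * 0.02 * 3600.0
Step 4: Total = 417.6 umol

417.6


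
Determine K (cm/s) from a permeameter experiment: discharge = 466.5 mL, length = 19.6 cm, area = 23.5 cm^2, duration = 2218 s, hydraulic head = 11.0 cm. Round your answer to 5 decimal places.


Step 1: K = Q * L / (A * t * h)
Step 2: Numerator = 466.5 * 19.6 = 9143.4
Step 3: Denominator = 23.5 * 2218 * 11.0 = 573353.0
Step 4: K = 9143.4 / 573353.0 = 0.01595 cm/s

0.01595


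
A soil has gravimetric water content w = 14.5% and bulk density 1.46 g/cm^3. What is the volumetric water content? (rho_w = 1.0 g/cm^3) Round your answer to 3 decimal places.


Step 1: theta = (w / 100) * BD / rho_w
Step 2: theta = (14.5 / 100) * 1.46 / 1.0
Step 3: theta = 0.145 * 1.46
Step 4: theta = 0.212

0.212


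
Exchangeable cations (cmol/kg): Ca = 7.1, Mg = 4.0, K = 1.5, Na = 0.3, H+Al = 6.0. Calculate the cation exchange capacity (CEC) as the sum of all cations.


Step 1: CEC = Ca + Mg + K + Na + (H+Al)
Step 2: CEC = 7.1 + 4.0 + 1.5 + 0.3 + 6.0
Step 3: CEC = 18.9 cmol/kg

18.9


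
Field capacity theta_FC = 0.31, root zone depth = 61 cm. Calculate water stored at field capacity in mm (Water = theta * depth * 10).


Step 1: Water (mm) = theta_FC * depth (cm) * 10
Step 2: Water = 0.31 * 61 * 10
Step 3: Water = 189.1 mm

189.1


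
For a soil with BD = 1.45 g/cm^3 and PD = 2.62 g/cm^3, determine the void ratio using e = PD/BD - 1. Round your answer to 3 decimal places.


Step 1: e = PD / BD - 1
Step 2: e = 2.62 / 1.45 - 1
Step 3: e = 1.8069 - 1
Step 4: e = 0.807

0.807


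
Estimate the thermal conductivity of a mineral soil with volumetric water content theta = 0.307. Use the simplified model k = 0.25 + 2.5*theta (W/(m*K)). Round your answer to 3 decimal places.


Step 1: k = 0.25 + 2.5 * theta
Step 2: k = 0.25 + 2.5 * 0.307
Step 3: k = 0.25 + 0.768
Step 4: k = 1.018 W/(m*K)

1.018


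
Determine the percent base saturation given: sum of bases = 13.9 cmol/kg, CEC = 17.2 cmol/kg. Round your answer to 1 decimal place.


Step 1: BS = 100 * (sum of bases) / CEC
Step 2: BS = 100 * 13.9 / 17.2
Step 3: BS = 80.8%

80.8


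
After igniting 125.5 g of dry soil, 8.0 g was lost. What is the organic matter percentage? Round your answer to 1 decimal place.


Step 1: OM% = 100 * LOI / sample mass
Step 2: OM = 100 * 8.0 / 125.5
Step 3: OM = 6.4%

6.4


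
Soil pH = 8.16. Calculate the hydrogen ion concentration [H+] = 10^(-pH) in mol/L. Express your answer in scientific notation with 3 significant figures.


Step 1: [H+] = 10^(-pH)
Step 2: [H+] = 10^(-8.16)
Step 3: [H+] = 6.92e-09 mol/L

6.92e-09


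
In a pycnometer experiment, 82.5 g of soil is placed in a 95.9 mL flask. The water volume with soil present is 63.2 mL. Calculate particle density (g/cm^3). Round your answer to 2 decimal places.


Step 1: Volume of solids = flask volume - water volume with soil
Step 2: V_solids = 95.9 - 63.2 = 32.7 mL
Step 3: Particle density = mass / V_solids = 82.5 / 32.7 = 2.52 g/cm^3

2.52


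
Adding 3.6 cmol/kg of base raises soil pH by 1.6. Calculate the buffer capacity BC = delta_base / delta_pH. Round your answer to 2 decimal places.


Step 1: BC = change in base / change in pH
Step 2: BC = 3.6 / 1.6
Step 3: BC = 2.25 cmol/(kg*pH unit)

2.25


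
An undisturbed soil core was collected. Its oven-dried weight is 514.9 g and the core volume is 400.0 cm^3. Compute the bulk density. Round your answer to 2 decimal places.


Step 1: Identify the formula: BD = dry mass / volume
Step 2: Substitute values: BD = 514.9 / 400.0
Step 3: BD = 1.29 g/cm^3

1.29


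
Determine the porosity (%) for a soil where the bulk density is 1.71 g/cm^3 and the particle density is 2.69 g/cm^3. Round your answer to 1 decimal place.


Step 1: Formula: n = 100 * (1 - BD / PD)
Step 2: n = 100 * (1 - 1.71 / 2.69)
Step 3: n = 100 * (1 - 0.63569)
Step 4: n = 36.4%

36.4


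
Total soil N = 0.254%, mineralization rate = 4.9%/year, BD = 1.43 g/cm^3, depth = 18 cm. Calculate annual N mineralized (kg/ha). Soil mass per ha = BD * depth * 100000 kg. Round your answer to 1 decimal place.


Step 1: Soil mass per ha = BD * depth * 100000 = 1.43 * 18 * 100000 = 2574000 kg
Step 2: Total N pool = soil mass * N%/100 = 2574000 * 0.254/100 = 6537.96 kg/ha
Step 3: N mineralized = N pool * rate%/100 = 6537.96 * 4.9/100 = 320.4 kg/ha/yr

320.4


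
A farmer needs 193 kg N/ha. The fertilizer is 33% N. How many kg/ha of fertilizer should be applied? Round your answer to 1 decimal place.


Step 1: Fertilizer rate = target N / (N content / 100)
Step 2: Rate = 193 / (33 / 100)
Step 3: Rate = 193 / 0.33
Step 4: Rate = 584.8 kg/ha

584.8


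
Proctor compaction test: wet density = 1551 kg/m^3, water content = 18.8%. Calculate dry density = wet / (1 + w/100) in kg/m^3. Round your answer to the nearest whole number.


Step 1: Dry density = wet density / (1 + w/100)
Step 2: Dry density = 1551 / (1 + 18.8/100)
Step 3: Dry density = 1551 / 1.188
Step 4: Dry density = 1306 kg/m^3

1306


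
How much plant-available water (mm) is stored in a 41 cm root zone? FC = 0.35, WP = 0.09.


Step 1: Available water = (FC - WP) * depth * 10
Step 2: AW = (0.35 - 0.09) * 41 * 10
Step 3: AW = 0.26 * 41 * 10
Step 4: AW = 106.6 mm

106.6


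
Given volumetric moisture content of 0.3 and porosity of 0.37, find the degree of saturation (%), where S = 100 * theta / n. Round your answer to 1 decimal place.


Step 1: S = 100 * theta_v / n
Step 2: S = 100 * 0.3 / 0.37
Step 3: S = 81.1%

81.1


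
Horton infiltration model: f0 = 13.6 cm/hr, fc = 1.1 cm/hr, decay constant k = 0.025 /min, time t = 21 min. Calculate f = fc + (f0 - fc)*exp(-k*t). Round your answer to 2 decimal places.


Step 1: f = fc + (f0 - fc) * exp(-k * t)
Step 2: exp(-0.025 * 21) = 0.591555
Step 3: f = 1.1 + (13.6 - 1.1) * 0.591555
Step 4: f = 1.1 + 12.5 * 0.591555
Step 5: f = 8.49 cm/hr

8.49


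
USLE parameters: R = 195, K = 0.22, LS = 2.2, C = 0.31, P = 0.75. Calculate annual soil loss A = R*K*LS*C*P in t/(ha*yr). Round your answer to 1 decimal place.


Step 1: A = R * K * LS * C * P
Step 2: R * K = 195 * 0.22 = 42.9
Step 3: (R*K) * LS = 42.9 * 2.2 = 94.38
Step 4: * C * P = 94.38 * 0.31 * 0.75 = 21.9
Step 5: A = 21.9 t/(ha*yr)

21.9


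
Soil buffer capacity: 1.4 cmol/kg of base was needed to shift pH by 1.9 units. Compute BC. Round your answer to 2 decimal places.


Step 1: BC = change in base / change in pH
Step 2: BC = 1.4 / 1.9
Step 3: BC = 0.74 cmol/(kg*pH unit)

0.74


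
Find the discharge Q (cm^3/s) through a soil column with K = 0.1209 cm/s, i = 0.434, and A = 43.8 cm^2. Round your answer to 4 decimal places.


Step 1: Apply Darcy's law: Q = K * i * A
Step 2: Q = 0.1209 * 0.434 * 43.8
Step 3: Q = 2.2982 cm^3/s

2.2982


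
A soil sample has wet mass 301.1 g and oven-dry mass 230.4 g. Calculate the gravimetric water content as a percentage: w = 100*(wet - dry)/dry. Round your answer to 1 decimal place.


Step 1: Water mass = wet - dry = 301.1 - 230.4 = 70.7 g
Step 2: w = 100 * water mass / dry mass
Step 3: w = 100 * 70.7 / 230.4 = 30.7%

30.7


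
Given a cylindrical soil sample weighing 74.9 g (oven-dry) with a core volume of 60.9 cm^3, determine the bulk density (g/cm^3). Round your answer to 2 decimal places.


Step 1: Identify the formula: BD = dry mass / volume
Step 2: Substitute values: BD = 74.9 / 60.9
Step 3: BD = 1.23 g/cm^3

1.23


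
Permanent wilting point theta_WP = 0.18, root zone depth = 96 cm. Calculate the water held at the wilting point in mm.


Step 1: Water (mm) = theta_WP * depth * 10
Step 2: Water = 0.18 * 96 * 10
Step 3: Water = 172.8 mm

172.8


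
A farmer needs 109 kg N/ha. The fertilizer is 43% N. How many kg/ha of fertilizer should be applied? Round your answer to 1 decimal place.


Step 1: Fertilizer rate = target N / (N content / 100)
Step 2: Rate = 109 / (43 / 100)
Step 3: Rate = 109 / 0.43
Step 4: Rate = 253.5 kg/ha

253.5


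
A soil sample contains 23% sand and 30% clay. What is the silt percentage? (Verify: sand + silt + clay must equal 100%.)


Step 1: sand + silt + clay = 100%
Step 2: silt = 100 - sand - clay
Step 3: silt = 100 - 23 - 30
Step 4: silt = 47%

47


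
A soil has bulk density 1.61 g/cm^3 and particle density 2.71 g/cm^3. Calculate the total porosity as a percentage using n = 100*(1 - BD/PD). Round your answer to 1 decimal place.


Step 1: Formula: n = 100 * (1 - BD / PD)
Step 2: n = 100 * (1 - 1.61 / 2.71)
Step 3: n = 100 * (1 - 0.5941)
Step 4: n = 40.6%

40.6


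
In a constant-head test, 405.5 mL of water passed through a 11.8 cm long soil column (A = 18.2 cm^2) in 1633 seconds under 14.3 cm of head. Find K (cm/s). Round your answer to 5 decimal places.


Step 1: K = Q * L / (A * t * h)
Step 2: Numerator = 405.5 * 11.8 = 4784.9
Step 3: Denominator = 18.2 * 1633 * 14.3 = 425004.58
Step 4: K = 4784.9 / 425004.58 = 0.01126 cm/s

0.01126


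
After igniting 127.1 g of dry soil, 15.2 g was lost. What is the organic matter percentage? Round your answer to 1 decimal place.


Step 1: OM% = 100 * LOI / sample mass
Step 2: OM = 100 * 15.2 / 127.1
Step 3: OM = 12.0%

12.0


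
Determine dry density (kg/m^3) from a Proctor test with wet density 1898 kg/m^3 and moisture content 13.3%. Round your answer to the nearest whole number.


Step 1: Dry density = wet density / (1 + w/100)
Step 2: Dry density = 1898 / (1 + 13.3/100)
Step 3: Dry density = 1898 / 1.133
Step 4: Dry density = 1675 kg/m^3

1675


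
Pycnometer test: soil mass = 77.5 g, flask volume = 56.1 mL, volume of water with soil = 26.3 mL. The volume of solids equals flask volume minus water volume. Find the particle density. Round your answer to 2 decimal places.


Step 1: Volume of solids = flask volume - water volume with soil
Step 2: V_solids = 56.1 - 26.3 = 29.8 mL
Step 3: Particle density = mass / V_solids = 77.5 / 29.8 = 2.6 g/cm^3

2.6


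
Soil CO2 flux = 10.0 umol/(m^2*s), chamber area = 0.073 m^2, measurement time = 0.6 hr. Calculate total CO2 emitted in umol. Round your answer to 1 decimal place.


Step 1: Convert time to seconds: 0.6 hr * 3600 = 2160.0 s
Step 2: Total = flux * area * time_s
Step 3: Total = 10.0 * 0.073 * 2160.0
Step 4: Total = 1576.8 umol

1576.8


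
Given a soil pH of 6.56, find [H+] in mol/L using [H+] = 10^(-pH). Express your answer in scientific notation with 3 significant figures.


Step 1: [H+] = 10^(-pH)
Step 2: [H+] = 10^(-6.56)
Step 3: [H+] = 2.75e-07 mol/L

2.75e-07


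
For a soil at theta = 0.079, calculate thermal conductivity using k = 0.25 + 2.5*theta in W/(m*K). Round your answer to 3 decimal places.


Step 1: k = 0.25 + 2.5 * theta
Step 2: k = 0.25 + 2.5 * 0.079
Step 3: k = 0.25 + 0.198
Step 4: k = 0.448 W/(m*K)

0.448


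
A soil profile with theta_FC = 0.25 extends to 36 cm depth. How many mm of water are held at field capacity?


Step 1: Water (mm) = theta_FC * depth (cm) * 10
Step 2: Water = 0.25 * 36 * 10
Step 3: Water = 90.0 mm

90.0


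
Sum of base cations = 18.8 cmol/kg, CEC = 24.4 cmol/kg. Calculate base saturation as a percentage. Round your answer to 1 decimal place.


Step 1: BS = 100 * (sum of bases) / CEC
Step 2: BS = 100 * 18.8 / 24.4
Step 3: BS = 77.0%

77.0


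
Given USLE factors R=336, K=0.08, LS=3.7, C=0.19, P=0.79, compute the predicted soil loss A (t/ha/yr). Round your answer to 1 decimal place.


Step 1: A = R * K * LS * C * P
Step 2: R * K = 336 * 0.08 = 26.88
Step 3: (R*K) * LS = 26.88 * 3.7 = 99.456
Step 4: * C * P = 99.456 * 0.19 * 0.79 = 14.9
Step 5: A = 14.9 t/(ha*yr)

14.9


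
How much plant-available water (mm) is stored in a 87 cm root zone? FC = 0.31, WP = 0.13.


Step 1: Available water = (FC - WP) * depth * 10
Step 2: AW = (0.31 - 0.13) * 87 * 10
Step 3: AW = 0.18 * 87 * 10
Step 4: AW = 156.6 mm

156.6


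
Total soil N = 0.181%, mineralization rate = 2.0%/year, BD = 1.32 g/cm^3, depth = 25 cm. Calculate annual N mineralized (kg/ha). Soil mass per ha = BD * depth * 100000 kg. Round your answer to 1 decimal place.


Step 1: Soil mass per ha = BD * depth * 100000 = 1.32 * 25 * 100000 = 3300000 kg
Step 2: Total N pool = soil mass * N%/100 = 3300000 * 0.181/100 = 5973.0 kg/ha
Step 3: N mineralized = N pool * rate%/100 = 5973.0 * 2.0/100 = 119.5 kg/ha/yr

119.5


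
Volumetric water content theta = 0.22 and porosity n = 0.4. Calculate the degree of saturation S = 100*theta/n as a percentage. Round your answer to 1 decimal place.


Step 1: S = 100 * theta_v / n
Step 2: S = 100 * 0.22 / 0.4
Step 3: S = 55.0%

55.0


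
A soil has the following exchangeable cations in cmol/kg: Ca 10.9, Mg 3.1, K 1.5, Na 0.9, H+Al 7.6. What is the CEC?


Step 1: CEC = Ca + Mg + K + Na + (H+Al)
Step 2: CEC = 10.9 + 3.1 + 1.5 + 0.9 + 7.6
Step 3: CEC = 24.0 cmol/kg

24.0


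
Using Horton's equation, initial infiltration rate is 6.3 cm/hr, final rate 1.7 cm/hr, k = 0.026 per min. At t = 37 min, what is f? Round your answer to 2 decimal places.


Step 1: f = fc + (f0 - fc) * exp(-k * t)
Step 2: exp(-0.026 * 37) = 0.382128
Step 3: f = 1.7 + (6.3 - 1.7) * 0.382128
Step 4: f = 1.7 + 4.6 * 0.382128
Step 5: f = 3.46 cm/hr

3.46


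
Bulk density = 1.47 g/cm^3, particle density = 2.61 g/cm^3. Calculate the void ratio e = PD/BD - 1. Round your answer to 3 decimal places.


Step 1: e = PD / BD - 1
Step 2: e = 2.61 / 1.47 - 1
Step 3: e = 1.77551 - 1
Step 4: e = 0.776

0.776


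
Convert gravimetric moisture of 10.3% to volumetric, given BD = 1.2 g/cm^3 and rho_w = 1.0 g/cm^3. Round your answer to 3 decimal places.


Step 1: theta = (w / 100) * BD / rho_w
Step 2: theta = (10.3 / 100) * 1.2 / 1.0
Step 3: theta = 0.103 * 1.2
Step 4: theta = 0.124

0.124


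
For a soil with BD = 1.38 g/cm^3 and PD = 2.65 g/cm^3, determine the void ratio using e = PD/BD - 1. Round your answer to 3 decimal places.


Step 1: e = PD / BD - 1
Step 2: e = 2.65 / 1.38 - 1
Step 3: e = 1.92029 - 1
Step 4: e = 0.92

0.92


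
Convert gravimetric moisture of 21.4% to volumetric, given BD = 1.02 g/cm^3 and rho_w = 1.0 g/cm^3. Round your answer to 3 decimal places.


Step 1: theta = (w / 100) * BD / rho_w
Step 2: theta = (21.4 / 100) * 1.02 / 1.0
Step 3: theta = 0.214 * 1.02
Step 4: theta = 0.218

0.218


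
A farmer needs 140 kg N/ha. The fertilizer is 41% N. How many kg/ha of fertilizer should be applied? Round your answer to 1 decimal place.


Step 1: Fertilizer rate = target N / (N content / 100)
Step 2: Rate = 140 / (41 / 100)
Step 3: Rate = 140 / 0.41
Step 4: Rate = 341.5 kg/ha

341.5


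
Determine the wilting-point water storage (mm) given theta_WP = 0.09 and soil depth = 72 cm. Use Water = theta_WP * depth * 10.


Step 1: Water (mm) = theta_WP * depth * 10
Step 2: Water = 0.09 * 72 * 10
Step 3: Water = 64.8 mm

64.8


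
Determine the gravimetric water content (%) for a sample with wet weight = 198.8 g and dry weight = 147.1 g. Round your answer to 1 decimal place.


Step 1: Water mass = wet - dry = 198.8 - 147.1 = 51.7 g
Step 2: w = 100 * water mass / dry mass
Step 3: w = 100 * 51.7 / 147.1 = 35.1%

35.1


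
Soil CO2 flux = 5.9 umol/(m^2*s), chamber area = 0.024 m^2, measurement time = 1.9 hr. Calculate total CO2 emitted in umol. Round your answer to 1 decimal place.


Step 1: Convert time to seconds: 1.9 hr * 3600 = 6840.0 s
Step 2: Total = flux * area * time_s
Step 3: Total = 5.9 * 0.024 * 6840.0
Step 4: Total = 968.5 umol

968.5


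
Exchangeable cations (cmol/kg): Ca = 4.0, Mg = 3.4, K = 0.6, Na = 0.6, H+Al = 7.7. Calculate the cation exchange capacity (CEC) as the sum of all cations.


Step 1: CEC = Ca + Mg + K + Na + (H+Al)
Step 2: CEC = 4.0 + 3.4 + 0.6 + 0.6 + 7.7
Step 3: CEC = 16.3 cmol/kg

16.3


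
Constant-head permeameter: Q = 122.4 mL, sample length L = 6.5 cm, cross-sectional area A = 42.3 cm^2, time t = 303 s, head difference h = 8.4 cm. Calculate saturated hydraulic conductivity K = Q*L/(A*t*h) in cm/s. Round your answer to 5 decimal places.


Step 1: K = Q * L / (A * t * h)
Step 2: Numerator = 122.4 * 6.5 = 795.6
Step 3: Denominator = 42.3 * 303 * 8.4 = 107661.96
Step 4: K = 795.6 / 107661.96 = 0.00739 cm/s

0.00739


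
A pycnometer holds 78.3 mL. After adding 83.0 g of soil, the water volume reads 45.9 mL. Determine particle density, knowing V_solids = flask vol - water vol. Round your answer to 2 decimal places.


Step 1: Volume of solids = flask volume - water volume with soil
Step 2: V_solids = 78.3 - 45.9 = 32.4 mL
Step 3: Particle density = mass / V_solids = 83.0 / 32.4 = 2.56 g/cm^3

2.56


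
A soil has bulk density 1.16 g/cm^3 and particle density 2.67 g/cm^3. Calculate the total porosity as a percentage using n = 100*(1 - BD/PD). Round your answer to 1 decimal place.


Step 1: Formula: n = 100 * (1 - BD / PD)
Step 2: n = 100 * (1 - 1.16 / 2.67)
Step 3: n = 100 * (1 - 0.43446)
Step 4: n = 56.6%

56.6


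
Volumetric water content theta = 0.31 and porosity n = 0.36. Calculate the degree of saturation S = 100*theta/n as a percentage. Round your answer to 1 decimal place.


Step 1: S = 100 * theta_v / n
Step 2: S = 100 * 0.31 / 0.36
Step 3: S = 86.1%

86.1


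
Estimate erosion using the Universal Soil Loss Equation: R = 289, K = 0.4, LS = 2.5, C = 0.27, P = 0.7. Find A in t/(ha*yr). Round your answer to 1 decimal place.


Step 1: A = R * K * LS * C * P
Step 2: R * K = 289 * 0.4 = 115.6
Step 3: (R*K) * LS = 115.6 * 2.5 = 289.0
Step 4: * C * P = 289.0 * 0.27 * 0.7 = 54.6
Step 5: A = 54.6 t/(ha*yr)

54.6


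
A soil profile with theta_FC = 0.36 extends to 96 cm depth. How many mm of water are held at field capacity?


Step 1: Water (mm) = theta_FC * depth (cm) * 10
Step 2: Water = 0.36 * 96 * 10
Step 3: Water = 345.6 mm

345.6


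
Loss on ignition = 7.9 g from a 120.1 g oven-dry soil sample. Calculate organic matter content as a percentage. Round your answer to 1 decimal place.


Step 1: OM% = 100 * LOI / sample mass
Step 2: OM = 100 * 7.9 / 120.1
Step 3: OM = 6.6%

6.6


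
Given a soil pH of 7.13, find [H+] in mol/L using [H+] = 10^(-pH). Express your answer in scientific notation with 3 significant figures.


Step 1: [H+] = 10^(-pH)
Step 2: [H+] = 10^(-7.13)
Step 3: [H+] = 7.41e-08 mol/L

7.41e-08


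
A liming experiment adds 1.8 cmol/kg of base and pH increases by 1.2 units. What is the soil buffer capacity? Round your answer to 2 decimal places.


Step 1: BC = change in base / change in pH
Step 2: BC = 1.8 / 1.2
Step 3: BC = 1.5 cmol/(kg*pH unit)

1.5


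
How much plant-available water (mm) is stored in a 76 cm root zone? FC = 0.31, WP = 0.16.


Step 1: Available water = (FC - WP) * depth * 10
Step 2: AW = (0.31 - 0.16) * 76 * 10
Step 3: AW = 0.15 * 76 * 10
Step 4: AW = 114.0 mm

114.0


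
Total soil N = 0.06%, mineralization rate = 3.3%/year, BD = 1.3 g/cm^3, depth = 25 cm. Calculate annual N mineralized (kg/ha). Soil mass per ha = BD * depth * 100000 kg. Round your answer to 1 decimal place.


Step 1: Soil mass per ha = BD * depth * 100000 = 1.3 * 25 * 100000 = 3250000 kg
Step 2: Total N pool = soil mass * N%/100 = 3250000 * 0.06/100 = 1950.0 kg/ha
Step 3: N mineralized = N pool * rate%/100 = 1950.0 * 3.3/100 = 64.4 kg/ha/yr

64.4


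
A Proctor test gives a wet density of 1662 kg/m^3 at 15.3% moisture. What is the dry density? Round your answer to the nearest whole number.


Step 1: Dry density = wet density / (1 + w/100)
Step 2: Dry density = 1662 / (1 + 15.3/100)
Step 3: Dry density = 1662 / 1.153
Step 4: Dry density = 1441 kg/m^3

1441


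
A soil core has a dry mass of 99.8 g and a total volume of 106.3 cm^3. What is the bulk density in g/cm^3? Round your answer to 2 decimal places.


Step 1: Identify the formula: BD = dry mass / volume
Step 2: Substitute values: BD = 99.8 / 106.3
Step 3: BD = 0.94 g/cm^3

0.94


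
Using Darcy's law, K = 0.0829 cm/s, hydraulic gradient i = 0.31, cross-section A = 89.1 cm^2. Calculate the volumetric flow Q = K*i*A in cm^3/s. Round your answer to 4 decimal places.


Step 1: Apply Darcy's law: Q = K * i * A
Step 2: Q = 0.0829 * 0.31 * 89.1
Step 3: Q = 2.2898 cm^3/s

2.2898


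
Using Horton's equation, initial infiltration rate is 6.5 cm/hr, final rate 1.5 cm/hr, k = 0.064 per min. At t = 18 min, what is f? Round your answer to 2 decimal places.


Step 1: f = fc + (f0 - fc) * exp(-k * t)
Step 2: exp(-0.064 * 18) = 0.316004
Step 3: f = 1.5 + (6.5 - 1.5) * 0.316004
Step 4: f = 1.5 + 5.0 * 0.316004
Step 5: f = 3.08 cm/hr

3.08


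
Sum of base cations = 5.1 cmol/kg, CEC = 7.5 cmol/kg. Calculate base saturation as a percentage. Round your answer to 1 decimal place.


Step 1: BS = 100 * (sum of bases) / CEC
Step 2: BS = 100 * 5.1 / 7.5
Step 3: BS = 68.0%

68.0


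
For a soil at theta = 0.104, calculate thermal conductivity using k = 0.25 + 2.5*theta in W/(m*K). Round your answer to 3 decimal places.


Step 1: k = 0.25 + 2.5 * theta
Step 2: k = 0.25 + 2.5 * 0.104
Step 3: k = 0.25 + 0.26
Step 4: k = 0.51 W/(m*K)

0.51


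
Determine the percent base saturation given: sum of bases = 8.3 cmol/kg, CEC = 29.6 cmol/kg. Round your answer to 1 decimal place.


Step 1: BS = 100 * (sum of bases) / CEC
Step 2: BS = 100 * 8.3 / 29.6
Step 3: BS = 28.0%

28.0


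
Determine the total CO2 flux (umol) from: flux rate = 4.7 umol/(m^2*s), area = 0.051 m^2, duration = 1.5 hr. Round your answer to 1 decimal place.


Step 1: Convert time to seconds: 1.5 hr * 3600 = 5400.0 s
Step 2: Total = flux * area * time_s
Step 3: Total = 4.7 * 0.051 * 5400.0
Step 4: Total = 1294.4 umol

1294.4


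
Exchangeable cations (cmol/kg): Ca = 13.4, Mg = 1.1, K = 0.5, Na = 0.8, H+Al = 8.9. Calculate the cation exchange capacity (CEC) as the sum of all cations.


Step 1: CEC = Ca + Mg + K + Na + (H+Al)
Step 2: CEC = 13.4 + 1.1 + 0.5 + 0.8 + 8.9
Step 3: CEC = 24.7 cmol/kg

24.7


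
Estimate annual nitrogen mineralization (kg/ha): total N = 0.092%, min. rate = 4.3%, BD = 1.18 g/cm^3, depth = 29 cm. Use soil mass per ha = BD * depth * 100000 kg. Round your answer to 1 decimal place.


Step 1: Soil mass per ha = BD * depth * 100000 = 1.18 * 29 * 100000 = 3422000 kg
Step 2: Total N pool = soil mass * N%/100 = 3422000 * 0.092/100 = 3148.24 kg/ha
Step 3: N mineralized = N pool * rate%/100 = 3148.24 * 4.3/100 = 135.4 kg/ha/yr

135.4


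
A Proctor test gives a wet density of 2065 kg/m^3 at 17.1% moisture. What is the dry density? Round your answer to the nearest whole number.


Step 1: Dry density = wet density / (1 + w/100)
Step 2: Dry density = 2065 / (1 + 17.1/100)
Step 3: Dry density = 2065 / 1.171
Step 4: Dry density = 1763 kg/m^3

1763


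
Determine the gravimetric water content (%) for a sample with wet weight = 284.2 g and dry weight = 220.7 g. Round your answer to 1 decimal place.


Step 1: Water mass = wet - dry = 284.2 - 220.7 = 63.5 g
Step 2: w = 100 * water mass / dry mass
Step 3: w = 100 * 63.5 / 220.7 = 28.8%

28.8


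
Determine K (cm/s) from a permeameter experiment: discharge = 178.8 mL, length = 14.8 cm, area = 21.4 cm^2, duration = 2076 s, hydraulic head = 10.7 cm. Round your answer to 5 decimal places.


Step 1: K = Q * L / (A * t * h)
Step 2: Numerator = 178.8 * 14.8 = 2646.24
Step 3: Denominator = 21.4 * 2076 * 10.7 = 475362.48
Step 4: K = 2646.24 / 475362.48 = 0.00557 cm/s

0.00557


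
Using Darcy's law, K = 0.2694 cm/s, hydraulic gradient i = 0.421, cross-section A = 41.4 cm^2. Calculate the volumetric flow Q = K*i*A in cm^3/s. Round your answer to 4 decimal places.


Step 1: Apply Darcy's law: Q = K * i * A
Step 2: Q = 0.2694 * 0.421 * 41.4
Step 3: Q = 4.6955 cm^3/s

4.6955


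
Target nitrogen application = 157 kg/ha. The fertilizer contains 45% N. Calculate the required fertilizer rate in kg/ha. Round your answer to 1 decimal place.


Step 1: Fertilizer rate = target N / (N content / 100)
Step 2: Rate = 157 / (45 / 100)
Step 3: Rate = 157 / 0.45
Step 4: Rate = 348.9 kg/ha

348.9


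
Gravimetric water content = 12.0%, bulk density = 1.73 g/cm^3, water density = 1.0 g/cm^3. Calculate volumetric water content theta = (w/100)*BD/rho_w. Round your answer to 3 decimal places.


Step 1: theta = (w / 100) * BD / rho_w
Step 2: theta = (12.0 / 100) * 1.73 / 1.0
Step 3: theta = 0.12 * 1.73
Step 4: theta = 0.208

0.208


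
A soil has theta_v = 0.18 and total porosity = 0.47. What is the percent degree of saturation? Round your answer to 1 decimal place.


Step 1: S = 100 * theta_v / n
Step 2: S = 100 * 0.18 / 0.47
Step 3: S = 38.3%

38.3


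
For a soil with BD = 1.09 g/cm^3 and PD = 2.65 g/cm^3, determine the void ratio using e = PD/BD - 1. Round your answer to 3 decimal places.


Step 1: e = PD / BD - 1
Step 2: e = 2.65 / 1.09 - 1
Step 3: e = 2.43119 - 1
Step 4: e = 1.431

1.431


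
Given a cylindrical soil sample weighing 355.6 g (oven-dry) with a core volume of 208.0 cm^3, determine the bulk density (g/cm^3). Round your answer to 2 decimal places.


Step 1: Identify the formula: BD = dry mass / volume
Step 2: Substitute values: BD = 355.6 / 208.0
Step 3: BD = 1.71 g/cm^3

1.71


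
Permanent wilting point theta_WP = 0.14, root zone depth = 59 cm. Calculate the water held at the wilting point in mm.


Step 1: Water (mm) = theta_WP * depth * 10
Step 2: Water = 0.14 * 59 * 10
Step 3: Water = 82.6 mm

82.6


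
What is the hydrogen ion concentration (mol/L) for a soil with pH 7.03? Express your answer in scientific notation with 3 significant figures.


Step 1: [H+] = 10^(-pH)
Step 2: [H+] = 10^(-7.03)
Step 3: [H+] = 9.33e-08 mol/L

9.33e-08


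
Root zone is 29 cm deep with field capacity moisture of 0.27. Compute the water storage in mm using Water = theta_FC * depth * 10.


Step 1: Water (mm) = theta_FC * depth (cm) * 10
Step 2: Water = 0.27 * 29 * 10
Step 3: Water = 78.3 mm

78.3


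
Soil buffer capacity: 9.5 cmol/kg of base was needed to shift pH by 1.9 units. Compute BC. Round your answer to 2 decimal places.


Step 1: BC = change in base / change in pH
Step 2: BC = 9.5 / 1.9
Step 3: BC = 5.0 cmol/(kg*pH unit)

5.0


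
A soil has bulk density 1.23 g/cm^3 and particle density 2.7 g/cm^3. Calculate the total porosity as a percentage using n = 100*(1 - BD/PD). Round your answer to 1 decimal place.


Step 1: Formula: n = 100 * (1 - BD / PD)
Step 2: n = 100 * (1 - 1.23 / 2.7)
Step 3: n = 100 * (1 - 0.45556)
Step 4: n = 54.4%

54.4


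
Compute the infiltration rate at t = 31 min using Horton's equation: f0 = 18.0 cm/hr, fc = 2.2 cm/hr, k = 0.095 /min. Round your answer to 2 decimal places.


Step 1: f = fc + (f0 - fc) * exp(-k * t)
Step 2: exp(-0.095 * 31) = 0.052602
Step 3: f = 2.2 + (18.0 - 2.2) * 0.052602
Step 4: f = 2.2 + 15.8 * 0.052602
Step 5: f = 3.03 cm/hr

3.03


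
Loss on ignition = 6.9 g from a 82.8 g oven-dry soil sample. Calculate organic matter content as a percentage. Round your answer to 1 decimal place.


Step 1: OM% = 100 * LOI / sample mass
Step 2: OM = 100 * 6.9 / 82.8
Step 3: OM = 8.3%

8.3


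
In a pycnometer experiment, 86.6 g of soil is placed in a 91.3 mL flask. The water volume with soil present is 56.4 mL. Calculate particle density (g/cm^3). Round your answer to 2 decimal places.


Step 1: Volume of solids = flask volume - water volume with soil
Step 2: V_solids = 91.3 - 56.4 = 34.9 mL
Step 3: Particle density = mass / V_solids = 86.6 / 34.9 = 2.48 g/cm^3

2.48


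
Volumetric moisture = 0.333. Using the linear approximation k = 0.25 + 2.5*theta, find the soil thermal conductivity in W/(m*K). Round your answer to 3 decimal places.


Step 1: k = 0.25 + 2.5 * theta
Step 2: k = 0.25 + 2.5 * 0.333
Step 3: k = 0.25 + 0.833
Step 4: k = 1.083 W/(m*K)

1.083


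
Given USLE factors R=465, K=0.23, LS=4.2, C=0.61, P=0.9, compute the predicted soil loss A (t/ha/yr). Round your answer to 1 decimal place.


Step 1: A = R * K * LS * C * P
Step 2: R * K = 465 * 0.23 = 106.95
Step 3: (R*K) * LS = 106.95 * 4.2 = 449.19
Step 4: * C * P = 449.19 * 0.61 * 0.9 = 246.6
Step 5: A = 246.6 t/(ha*yr)

246.6


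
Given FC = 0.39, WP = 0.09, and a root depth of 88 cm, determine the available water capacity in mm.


Step 1: Available water = (FC - WP) * depth * 10
Step 2: AW = (0.39 - 0.09) * 88 * 10
Step 3: AW = 0.3 * 88 * 10
Step 4: AW = 264.0 mm

264.0
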